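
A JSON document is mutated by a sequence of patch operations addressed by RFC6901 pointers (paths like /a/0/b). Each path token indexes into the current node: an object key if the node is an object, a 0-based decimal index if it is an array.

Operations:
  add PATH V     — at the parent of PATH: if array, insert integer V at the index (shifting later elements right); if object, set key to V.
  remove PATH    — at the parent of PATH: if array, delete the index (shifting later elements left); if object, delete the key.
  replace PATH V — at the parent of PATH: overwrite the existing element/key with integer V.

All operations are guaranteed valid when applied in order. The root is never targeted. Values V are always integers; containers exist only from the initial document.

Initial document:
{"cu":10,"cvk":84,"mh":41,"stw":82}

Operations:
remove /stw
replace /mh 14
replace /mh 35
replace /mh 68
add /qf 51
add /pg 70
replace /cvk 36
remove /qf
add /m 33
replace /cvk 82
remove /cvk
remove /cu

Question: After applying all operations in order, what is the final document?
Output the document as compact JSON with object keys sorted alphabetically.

Answer: {"m":33,"mh":68,"pg":70}

Derivation:
After op 1 (remove /stw): {"cu":10,"cvk":84,"mh":41}
After op 2 (replace /mh 14): {"cu":10,"cvk":84,"mh":14}
After op 3 (replace /mh 35): {"cu":10,"cvk":84,"mh":35}
After op 4 (replace /mh 68): {"cu":10,"cvk":84,"mh":68}
After op 5 (add /qf 51): {"cu":10,"cvk":84,"mh":68,"qf":51}
After op 6 (add /pg 70): {"cu":10,"cvk":84,"mh":68,"pg":70,"qf":51}
After op 7 (replace /cvk 36): {"cu":10,"cvk":36,"mh":68,"pg":70,"qf":51}
After op 8 (remove /qf): {"cu":10,"cvk":36,"mh":68,"pg":70}
After op 9 (add /m 33): {"cu":10,"cvk":36,"m":33,"mh":68,"pg":70}
After op 10 (replace /cvk 82): {"cu":10,"cvk":82,"m":33,"mh":68,"pg":70}
After op 11 (remove /cvk): {"cu":10,"m":33,"mh":68,"pg":70}
After op 12 (remove /cu): {"m":33,"mh":68,"pg":70}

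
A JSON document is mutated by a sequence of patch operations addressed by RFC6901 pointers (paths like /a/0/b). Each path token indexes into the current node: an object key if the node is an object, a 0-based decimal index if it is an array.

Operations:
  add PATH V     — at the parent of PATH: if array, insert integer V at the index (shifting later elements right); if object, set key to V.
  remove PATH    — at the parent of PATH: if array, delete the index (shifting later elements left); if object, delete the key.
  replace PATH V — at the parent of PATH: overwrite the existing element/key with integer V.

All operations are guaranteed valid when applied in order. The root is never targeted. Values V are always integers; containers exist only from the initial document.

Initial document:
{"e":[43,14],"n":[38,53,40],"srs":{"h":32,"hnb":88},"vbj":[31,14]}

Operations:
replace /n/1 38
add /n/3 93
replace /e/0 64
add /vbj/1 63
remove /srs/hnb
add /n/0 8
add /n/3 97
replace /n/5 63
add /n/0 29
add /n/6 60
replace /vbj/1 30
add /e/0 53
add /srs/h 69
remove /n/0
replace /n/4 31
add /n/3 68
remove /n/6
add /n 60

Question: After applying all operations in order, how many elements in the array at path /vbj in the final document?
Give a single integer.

Answer: 3

Derivation:
After op 1 (replace /n/1 38): {"e":[43,14],"n":[38,38,40],"srs":{"h":32,"hnb":88},"vbj":[31,14]}
After op 2 (add /n/3 93): {"e":[43,14],"n":[38,38,40,93],"srs":{"h":32,"hnb":88},"vbj":[31,14]}
After op 3 (replace /e/0 64): {"e":[64,14],"n":[38,38,40,93],"srs":{"h":32,"hnb":88},"vbj":[31,14]}
After op 4 (add /vbj/1 63): {"e":[64,14],"n":[38,38,40,93],"srs":{"h":32,"hnb":88},"vbj":[31,63,14]}
After op 5 (remove /srs/hnb): {"e":[64,14],"n":[38,38,40,93],"srs":{"h":32},"vbj":[31,63,14]}
After op 6 (add /n/0 8): {"e":[64,14],"n":[8,38,38,40,93],"srs":{"h":32},"vbj":[31,63,14]}
After op 7 (add /n/3 97): {"e":[64,14],"n":[8,38,38,97,40,93],"srs":{"h":32},"vbj":[31,63,14]}
After op 8 (replace /n/5 63): {"e":[64,14],"n":[8,38,38,97,40,63],"srs":{"h":32},"vbj":[31,63,14]}
After op 9 (add /n/0 29): {"e":[64,14],"n":[29,8,38,38,97,40,63],"srs":{"h":32},"vbj":[31,63,14]}
After op 10 (add /n/6 60): {"e":[64,14],"n":[29,8,38,38,97,40,60,63],"srs":{"h":32},"vbj":[31,63,14]}
After op 11 (replace /vbj/1 30): {"e":[64,14],"n":[29,8,38,38,97,40,60,63],"srs":{"h":32},"vbj":[31,30,14]}
After op 12 (add /e/0 53): {"e":[53,64,14],"n":[29,8,38,38,97,40,60,63],"srs":{"h":32},"vbj":[31,30,14]}
After op 13 (add /srs/h 69): {"e":[53,64,14],"n":[29,8,38,38,97,40,60,63],"srs":{"h":69},"vbj":[31,30,14]}
After op 14 (remove /n/0): {"e":[53,64,14],"n":[8,38,38,97,40,60,63],"srs":{"h":69},"vbj":[31,30,14]}
After op 15 (replace /n/4 31): {"e":[53,64,14],"n":[8,38,38,97,31,60,63],"srs":{"h":69},"vbj":[31,30,14]}
After op 16 (add /n/3 68): {"e":[53,64,14],"n":[8,38,38,68,97,31,60,63],"srs":{"h":69},"vbj":[31,30,14]}
After op 17 (remove /n/6): {"e":[53,64,14],"n":[8,38,38,68,97,31,63],"srs":{"h":69},"vbj":[31,30,14]}
After op 18 (add /n 60): {"e":[53,64,14],"n":60,"srs":{"h":69},"vbj":[31,30,14]}
Size at path /vbj: 3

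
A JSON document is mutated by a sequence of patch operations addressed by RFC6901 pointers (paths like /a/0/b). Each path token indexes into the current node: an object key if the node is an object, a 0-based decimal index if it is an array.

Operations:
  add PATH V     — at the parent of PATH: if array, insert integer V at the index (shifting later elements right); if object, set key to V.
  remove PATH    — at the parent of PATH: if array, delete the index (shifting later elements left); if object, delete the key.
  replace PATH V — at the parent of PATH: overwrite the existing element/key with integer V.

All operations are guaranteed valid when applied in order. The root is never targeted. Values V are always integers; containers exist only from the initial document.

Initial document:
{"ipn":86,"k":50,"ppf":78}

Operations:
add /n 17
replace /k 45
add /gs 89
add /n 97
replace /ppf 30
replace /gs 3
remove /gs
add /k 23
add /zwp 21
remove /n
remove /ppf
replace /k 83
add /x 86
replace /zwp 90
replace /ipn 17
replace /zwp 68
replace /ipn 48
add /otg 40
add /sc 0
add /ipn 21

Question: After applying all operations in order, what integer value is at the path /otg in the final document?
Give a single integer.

After op 1 (add /n 17): {"ipn":86,"k":50,"n":17,"ppf":78}
After op 2 (replace /k 45): {"ipn":86,"k":45,"n":17,"ppf":78}
After op 3 (add /gs 89): {"gs":89,"ipn":86,"k":45,"n":17,"ppf":78}
After op 4 (add /n 97): {"gs":89,"ipn":86,"k":45,"n":97,"ppf":78}
After op 5 (replace /ppf 30): {"gs":89,"ipn":86,"k":45,"n":97,"ppf":30}
After op 6 (replace /gs 3): {"gs":3,"ipn":86,"k":45,"n":97,"ppf":30}
After op 7 (remove /gs): {"ipn":86,"k":45,"n":97,"ppf":30}
After op 8 (add /k 23): {"ipn":86,"k":23,"n":97,"ppf":30}
After op 9 (add /zwp 21): {"ipn":86,"k":23,"n":97,"ppf":30,"zwp":21}
After op 10 (remove /n): {"ipn":86,"k":23,"ppf":30,"zwp":21}
After op 11 (remove /ppf): {"ipn":86,"k":23,"zwp":21}
After op 12 (replace /k 83): {"ipn":86,"k":83,"zwp":21}
After op 13 (add /x 86): {"ipn":86,"k":83,"x":86,"zwp":21}
After op 14 (replace /zwp 90): {"ipn":86,"k":83,"x":86,"zwp":90}
After op 15 (replace /ipn 17): {"ipn":17,"k":83,"x":86,"zwp":90}
After op 16 (replace /zwp 68): {"ipn":17,"k":83,"x":86,"zwp":68}
After op 17 (replace /ipn 48): {"ipn":48,"k":83,"x":86,"zwp":68}
After op 18 (add /otg 40): {"ipn":48,"k":83,"otg":40,"x":86,"zwp":68}
After op 19 (add /sc 0): {"ipn":48,"k":83,"otg":40,"sc":0,"x":86,"zwp":68}
After op 20 (add /ipn 21): {"ipn":21,"k":83,"otg":40,"sc":0,"x":86,"zwp":68}
Value at /otg: 40

Answer: 40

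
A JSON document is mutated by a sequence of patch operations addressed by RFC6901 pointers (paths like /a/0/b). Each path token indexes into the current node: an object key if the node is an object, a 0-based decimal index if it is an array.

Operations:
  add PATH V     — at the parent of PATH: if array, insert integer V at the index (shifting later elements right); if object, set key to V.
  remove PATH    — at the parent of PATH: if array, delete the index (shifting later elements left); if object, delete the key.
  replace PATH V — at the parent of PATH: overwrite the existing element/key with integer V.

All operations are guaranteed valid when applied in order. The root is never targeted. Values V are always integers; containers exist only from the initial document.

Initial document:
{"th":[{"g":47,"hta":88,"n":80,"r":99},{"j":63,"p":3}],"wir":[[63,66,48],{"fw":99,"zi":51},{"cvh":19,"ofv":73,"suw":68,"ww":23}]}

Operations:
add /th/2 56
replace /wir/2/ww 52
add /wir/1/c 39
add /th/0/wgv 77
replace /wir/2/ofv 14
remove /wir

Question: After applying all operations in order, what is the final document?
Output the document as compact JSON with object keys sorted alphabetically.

After op 1 (add /th/2 56): {"th":[{"g":47,"hta":88,"n":80,"r":99},{"j":63,"p":3},56],"wir":[[63,66,48],{"fw":99,"zi":51},{"cvh":19,"ofv":73,"suw":68,"ww":23}]}
After op 2 (replace /wir/2/ww 52): {"th":[{"g":47,"hta":88,"n":80,"r":99},{"j":63,"p":3},56],"wir":[[63,66,48],{"fw":99,"zi":51},{"cvh":19,"ofv":73,"suw":68,"ww":52}]}
After op 3 (add /wir/1/c 39): {"th":[{"g":47,"hta":88,"n":80,"r":99},{"j":63,"p":3},56],"wir":[[63,66,48],{"c":39,"fw":99,"zi":51},{"cvh":19,"ofv":73,"suw":68,"ww":52}]}
After op 4 (add /th/0/wgv 77): {"th":[{"g":47,"hta":88,"n":80,"r":99,"wgv":77},{"j":63,"p":3},56],"wir":[[63,66,48],{"c":39,"fw":99,"zi":51},{"cvh":19,"ofv":73,"suw":68,"ww":52}]}
After op 5 (replace /wir/2/ofv 14): {"th":[{"g":47,"hta":88,"n":80,"r":99,"wgv":77},{"j":63,"p":3},56],"wir":[[63,66,48],{"c":39,"fw":99,"zi":51},{"cvh":19,"ofv":14,"suw":68,"ww":52}]}
After op 6 (remove /wir): {"th":[{"g":47,"hta":88,"n":80,"r":99,"wgv":77},{"j":63,"p":3},56]}

Answer: {"th":[{"g":47,"hta":88,"n":80,"r":99,"wgv":77},{"j":63,"p":3},56]}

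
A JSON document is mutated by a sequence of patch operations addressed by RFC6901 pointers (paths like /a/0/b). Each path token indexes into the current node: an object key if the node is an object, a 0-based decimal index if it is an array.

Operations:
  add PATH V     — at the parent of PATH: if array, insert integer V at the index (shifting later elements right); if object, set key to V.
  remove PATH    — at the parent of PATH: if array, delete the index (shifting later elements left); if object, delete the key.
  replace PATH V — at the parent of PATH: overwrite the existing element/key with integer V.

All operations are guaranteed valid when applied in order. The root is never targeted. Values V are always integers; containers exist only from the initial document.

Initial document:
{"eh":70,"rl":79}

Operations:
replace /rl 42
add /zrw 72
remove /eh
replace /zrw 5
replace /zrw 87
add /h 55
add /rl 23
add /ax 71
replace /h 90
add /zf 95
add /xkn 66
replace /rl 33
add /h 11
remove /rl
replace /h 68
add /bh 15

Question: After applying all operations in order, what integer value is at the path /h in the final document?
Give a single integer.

Answer: 68

Derivation:
After op 1 (replace /rl 42): {"eh":70,"rl":42}
After op 2 (add /zrw 72): {"eh":70,"rl":42,"zrw":72}
After op 3 (remove /eh): {"rl":42,"zrw":72}
After op 4 (replace /zrw 5): {"rl":42,"zrw":5}
After op 5 (replace /zrw 87): {"rl":42,"zrw":87}
After op 6 (add /h 55): {"h":55,"rl":42,"zrw":87}
After op 7 (add /rl 23): {"h":55,"rl":23,"zrw":87}
After op 8 (add /ax 71): {"ax":71,"h":55,"rl":23,"zrw":87}
After op 9 (replace /h 90): {"ax":71,"h":90,"rl":23,"zrw":87}
After op 10 (add /zf 95): {"ax":71,"h":90,"rl":23,"zf":95,"zrw":87}
After op 11 (add /xkn 66): {"ax":71,"h":90,"rl":23,"xkn":66,"zf":95,"zrw":87}
After op 12 (replace /rl 33): {"ax":71,"h":90,"rl":33,"xkn":66,"zf":95,"zrw":87}
After op 13 (add /h 11): {"ax":71,"h":11,"rl":33,"xkn":66,"zf":95,"zrw":87}
After op 14 (remove /rl): {"ax":71,"h":11,"xkn":66,"zf":95,"zrw":87}
After op 15 (replace /h 68): {"ax":71,"h":68,"xkn":66,"zf":95,"zrw":87}
After op 16 (add /bh 15): {"ax":71,"bh":15,"h":68,"xkn":66,"zf":95,"zrw":87}
Value at /h: 68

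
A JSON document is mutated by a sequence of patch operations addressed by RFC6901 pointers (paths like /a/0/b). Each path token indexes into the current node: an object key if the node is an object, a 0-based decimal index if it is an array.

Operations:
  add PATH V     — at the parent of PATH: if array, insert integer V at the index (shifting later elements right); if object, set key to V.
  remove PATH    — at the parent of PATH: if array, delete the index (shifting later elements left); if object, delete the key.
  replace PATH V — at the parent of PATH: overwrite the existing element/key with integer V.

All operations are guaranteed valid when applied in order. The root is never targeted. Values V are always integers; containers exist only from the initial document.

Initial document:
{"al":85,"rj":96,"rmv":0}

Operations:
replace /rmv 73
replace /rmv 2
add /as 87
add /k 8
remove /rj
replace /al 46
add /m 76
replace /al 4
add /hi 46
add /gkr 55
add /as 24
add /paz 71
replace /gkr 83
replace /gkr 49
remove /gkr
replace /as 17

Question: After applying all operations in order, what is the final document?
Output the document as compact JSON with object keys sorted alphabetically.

Answer: {"al":4,"as":17,"hi":46,"k":8,"m":76,"paz":71,"rmv":2}

Derivation:
After op 1 (replace /rmv 73): {"al":85,"rj":96,"rmv":73}
After op 2 (replace /rmv 2): {"al":85,"rj":96,"rmv":2}
After op 3 (add /as 87): {"al":85,"as":87,"rj":96,"rmv":2}
After op 4 (add /k 8): {"al":85,"as":87,"k":8,"rj":96,"rmv":2}
After op 5 (remove /rj): {"al":85,"as":87,"k":8,"rmv":2}
After op 6 (replace /al 46): {"al":46,"as":87,"k":8,"rmv":2}
After op 7 (add /m 76): {"al":46,"as":87,"k":8,"m":76,"rmv":2}
After op 8 (replace /al 4): {"al":4,"as":87,"k":8,"m":76,"rmv":2}
After op 9 (add /hi 46): {"al":4,"as":87,"hi":46,"k":8,"m":76,"rmv":2}
After op 10 (add /gkr 55): {"al":4,"as":87,"gkr":55,"hi":46,"k":8,"m":76,"rmv":2}
After op 11 (add /as 24): {"al":4,"as":24,"gkr":55,"hi":46,"k":8,"m":76,"rmv":2}
After op 12 (add /paz 71): {"al":4,"as":24,"gkr":55,"hi":46,"k":8,"m":76,"paz":71,"rmv":2}
After op 13 (replace /gkr 83): {"al":4,"as":24,"gkr":83,"hi":46,"k":8,"m":76,"paz":71,"rmv":2}
After op 14 (replace /gkr 49): {"al":4,"as":24,"gkr":49,"hi":46,"k":8,"m":76,"paz":71,"rmv":2}
After op 15 (remove /gkr): {"al":4,"as":24,"hi":46,"k":8,"m":76,"paz":71,"rmv":2}
After op 16 (replace /as 17): {"al":4,"as":17,"hi":46,"k":8,"m":76,"paz":71,"rmv":2}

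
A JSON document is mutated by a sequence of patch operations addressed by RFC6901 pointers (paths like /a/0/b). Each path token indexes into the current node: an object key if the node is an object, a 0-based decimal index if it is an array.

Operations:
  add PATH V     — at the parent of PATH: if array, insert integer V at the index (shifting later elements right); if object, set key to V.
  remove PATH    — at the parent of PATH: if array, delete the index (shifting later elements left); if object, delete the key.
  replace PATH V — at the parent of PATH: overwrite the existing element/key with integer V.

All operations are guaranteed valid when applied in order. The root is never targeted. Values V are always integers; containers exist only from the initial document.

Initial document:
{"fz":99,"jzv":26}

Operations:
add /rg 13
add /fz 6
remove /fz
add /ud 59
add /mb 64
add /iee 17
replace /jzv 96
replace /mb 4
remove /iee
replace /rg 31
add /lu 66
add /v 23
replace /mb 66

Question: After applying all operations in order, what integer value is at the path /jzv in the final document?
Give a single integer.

Answer: 96

Derivation:
After op 1 (add /rg 13): {"fz":99,"jzv":26,"rg":13}
After op 2 (add /fz 6): {"fz":6,"jzv":26,"rg":13}
After op 3 (remove /fz): {"jzv":26,"rg":13}
After op 4 (add /ud 59): {"jzv":26,"rg":13,"ud":59}
After op 5 (add /mb 64): {"jzv":26,"mb":64,"rg":13,"ud":59}
After op 6 (add /iee 17): {"iee":17,"jzv":26,"mb":64,"rg":13,"ud":59}
After op 7 (replace /jzv 96): {"iee":17,"jzv":96,"mb":64,"rg":13,"ud":59}
After op 8 (replace /mb 4): {"iee":17,"jzv":96,"mb":4,"rg":13,"ud":59}
After op 9 (remove /iee): {"jzv":96,"mb":4,"rg":13,"ud":59}
After op 10 (replace /rg 31): {"jzv":96,"mb":4,"rg":31,"ud":59}
After op 11 (add /lu 66): {"jzv":96,"lu":66,"mb":4,"rg":31,"ud":59}
After op 12 (add /v 23): {"jzv":96,"lu":66,"mb":4,"rg":31,"ud":59,"v":23}
After op 13 (replace /mb 66): {"jzv":96,"lu":66,"mb":66,"rg":31,"ud":59,"v":23}
Value at /jzv: 96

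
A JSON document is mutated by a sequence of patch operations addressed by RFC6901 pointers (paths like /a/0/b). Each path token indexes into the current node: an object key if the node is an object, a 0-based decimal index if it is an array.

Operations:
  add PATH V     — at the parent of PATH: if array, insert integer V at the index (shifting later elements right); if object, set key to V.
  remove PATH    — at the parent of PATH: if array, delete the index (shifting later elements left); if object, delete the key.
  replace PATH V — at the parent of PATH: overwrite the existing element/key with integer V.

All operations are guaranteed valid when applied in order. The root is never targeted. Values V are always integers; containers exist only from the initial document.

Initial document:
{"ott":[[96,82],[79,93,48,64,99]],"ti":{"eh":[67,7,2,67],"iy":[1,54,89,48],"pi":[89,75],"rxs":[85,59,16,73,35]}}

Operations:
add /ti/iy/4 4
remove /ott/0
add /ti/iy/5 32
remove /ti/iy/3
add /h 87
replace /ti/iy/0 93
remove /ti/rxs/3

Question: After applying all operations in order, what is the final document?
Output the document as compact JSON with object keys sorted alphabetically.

Answer: {"h":87,"ott":[[79,93,48,64,99]],"ti":{"eh":[67,7,2,67],"iy":[93,54,89,4,32],"pi":[89,75],"rxs":[85,59,16,35]}}

Derivation:
After op 1 (add /ti/iy/4 4): {"ott":[[96,82],[79,93,48,64,99]],"ti":{"eh":[67,7,2,67],"iy":[1,54,89,48,4],"pi":[89,75],"rxs":[85,59,16,73,35]}}
After op 2 (remove /ott/0): {"ott":[[79,93,48,64,99]],"ti":{"eh":[67,7,2,67],"iy":[1,54,89,48,4],"pi":[89,75],"rxs":[85,59,16,73,35]}}
After op 3 (add /ti/iy/5 32): {"ott":[[79,93,48,64,99]],"ti":{"eh":[67,7,2,67],"iy":[1,54,89,48,4,32],"pi":[89,75],"rxs":[85,59,16,73,35]}}
After op 4 (remove /ti/iy/3): {"ott":[[79,93,48,64,99]],"ti":{"eh":[67,7,2,67],"iy":[1,54,89,4,32],"pi":[89,75],"rxs":[85,59,16,73,35]}}
After op 5 (add /h 87): {"h":87,"ott":[[79,93,48,64,99]],"ti":{"eh":[67,7,2,67],"iy":[1,54,89,4,32],"pi":[89,75],"rxs":[85,59,16,73,35]}}
After op 6 (replace /ti/iy/0 93): {"h":87,"ott":[[79,93,48,64,99]],"ti":{"eh":[67,7,2,67],"iy":[93,54,89,4,32],"pi":[89,75],"rxs":[85,59,16,73,35]}}
After op 7 (remove /ti/rxs/3): {"h":87,"ott":[[79,93,48,64,99]],"ti":{"eh":[67,7,2,67],"iy":[93,54,89,4,32],"pi":[89,75],"rxs":[85,59,16,35]}}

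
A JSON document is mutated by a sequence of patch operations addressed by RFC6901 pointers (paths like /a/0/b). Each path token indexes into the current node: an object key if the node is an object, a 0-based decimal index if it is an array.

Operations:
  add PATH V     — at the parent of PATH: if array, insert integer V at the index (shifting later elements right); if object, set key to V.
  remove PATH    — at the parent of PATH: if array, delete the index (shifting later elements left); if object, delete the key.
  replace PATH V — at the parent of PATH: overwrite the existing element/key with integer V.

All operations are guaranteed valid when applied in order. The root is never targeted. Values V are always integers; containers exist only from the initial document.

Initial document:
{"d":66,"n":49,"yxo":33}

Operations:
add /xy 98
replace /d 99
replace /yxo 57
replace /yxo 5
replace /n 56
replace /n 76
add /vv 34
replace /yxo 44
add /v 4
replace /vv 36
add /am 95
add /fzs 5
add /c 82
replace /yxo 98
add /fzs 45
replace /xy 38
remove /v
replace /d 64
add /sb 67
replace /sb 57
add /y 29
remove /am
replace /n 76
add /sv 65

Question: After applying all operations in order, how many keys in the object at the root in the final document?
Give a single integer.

After op 1 (add /xy 98): {"d":66,"n":49,"xy":98,"yxo":33}
After op 2 (replace /d 99): {"d":99,"n":49,"xy":98,"yxo":33}
After op 3 (replace /yxo 57): {"d":99,"n":49,"xy":98,"yxo":57}
After op 4 (replace /yxo 5): {"d":99,"n":49,"xy":98,"yxo":5}
After op 5 (replace /n 56): {"d":99,"n":56,"xy":98,"yxo":5}
After op 6 (replace /n 76): {"d":99,"n":76,"xy":98,"yxo":5}
After op 7 (add /vv 34): {"d":99,"n":76,"vv":34,"xy":98,"yxo":5}
After op 8 (replace /yxo 44): {"d":99,"n":76,"vv":34,"xy":98,"yxo":44}
After op 9 (add /v 4): {"d":99,"n":76,"v":4,"vv":34,"xy":98,"yxo":44}
After op 10 (replace /vv 36): {"d":99,"n":76,"v":4,"vv":36,"xy":98,"yxo":44}
After op 11 (add /am 95): {"am":95,"d":99,"n":76,"v":4,"vv":36,"xy":98,"yxo":44}
After op 12 (add /fzs 5): {"am":95,"d":99,"fzs":5,"n":76,"v":4,"vv":36,"xy":98,"yxo":44}
After op 13 (add /c 82): {"am":95,"c":82,"d":99,"fzs":5,"n":76,"v":4,"vv":36,"xy":98,"yxo":44}
After op 14 (replace /yxo 98): {"am":95,"c":82,"d":99,"fzs":5,"n":76,"v":4,"vv":36,"xy":98,"yxo":98}
After op 15 (add /fzs 45): {"am":95,"c":82,"d":99,"fzs":45,"n":76,"v":4,"vv":36,"xy":98,"yxo":98}
After op 16 (replace /xy 38): {"am":95,"c":82,"d":99,"fzs":45,"n":76,"v":4,"vv":36,"xy":38,"yxo":98}
After op 17 (remove /v): {"am":95,"c":82,"d":99,"fzs":45,"n":76,"vv":36,"xy":38,"yxo":98}
After op 18 (replace /d 64): {"am":95,"c":82,"d":64,"fzs":45,"n":76,"vv":36,"xy":38,"yxo":98}
After op 19 (add /sb 67): {"am":95,"c":82,"d":64,"fzs":45,"n":76,"sb":67,"vv":36,"xy":38,"yxo":98}
After op 20 (replace /sb 57): {"am":95,"c":82,"d":64,"fzs":45,"n":76,"sb":57,"vv":36,"xy":38,"yxo":98}
After op 21 (add /y 29): {"am":95,"c":82,"d":64,"fzs":45,"n":76,"sb":57,"vv":36,"xy":38,"y":29,"yxo":98}
After op 22 (remove /am): {"c":82,"d":64,"fzs":45,"n":76,"sb":57,"vv":36,"xy":38,"y":29,"yxo":98}
After op 23 (replace /n 76): {"c":82,"d":64,"fzs":45,"n":76,"sb":57,"vv":36,"xy":38,"y":29,"yxo":98}
After op 24 (add /sv 65): {"c":82,"d":64,"fzs":45,"n":76,"sb":57,"sv":65,"vv":36,"xy":38,"y":29,"yxo":98}
Size at the root: 10

Answer: 10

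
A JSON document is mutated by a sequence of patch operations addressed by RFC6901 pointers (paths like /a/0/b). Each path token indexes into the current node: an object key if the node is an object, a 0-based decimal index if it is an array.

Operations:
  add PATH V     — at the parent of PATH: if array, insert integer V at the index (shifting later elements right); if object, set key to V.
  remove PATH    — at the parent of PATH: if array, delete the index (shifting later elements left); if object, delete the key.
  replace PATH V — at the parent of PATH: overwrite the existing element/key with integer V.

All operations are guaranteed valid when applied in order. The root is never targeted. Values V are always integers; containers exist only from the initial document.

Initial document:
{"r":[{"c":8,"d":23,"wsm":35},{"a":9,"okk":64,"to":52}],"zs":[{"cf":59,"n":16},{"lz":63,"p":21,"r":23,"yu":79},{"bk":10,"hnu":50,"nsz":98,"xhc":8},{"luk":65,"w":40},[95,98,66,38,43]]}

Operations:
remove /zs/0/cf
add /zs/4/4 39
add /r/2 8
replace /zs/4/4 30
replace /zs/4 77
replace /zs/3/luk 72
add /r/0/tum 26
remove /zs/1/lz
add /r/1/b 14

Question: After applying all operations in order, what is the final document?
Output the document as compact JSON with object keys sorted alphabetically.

Answer: {"r":[{"c":8,"d":23,"tum":26,"wsm":35},{"a":9,"b":14,"okk":64,"to":52},8],"zs":[{"n":16},{"p":21,"r":23,"yu":79},{"bk":10,"hnu":50,"nsz":98,"xhc":8},{"luk":72,"w":40},77]}

Derivation:
After op 1 (remove /zs/0/cf): {"r":[{"c":8,"d":23,"wsm":35},{"a":9,"okk":64,"to":52}],"zs":[{"n":16},{"lz":63,"p":21,"r":23,"yu":79},{"bk":10,"hnu":50,"nsz":98,"xhc":8},{"luk":65,"w":40},[95,98,66,38,43]]}
After op 2 (add /zs/4/4 39): {"r":[{"c":8,"d":23,"wsm":35},{"a":9,"okk":64,"to":52}],"zs":[{"n":16},{"lz":63,"p":21,"r":23,"yu":79},{"bk":10,"hnu":50,"nsz":98,"xhc":8},{"luk":65,"w":40},[95,98,66,38,39,43]]}
After op 3 (add /r/2 8): {"r":[{"c":8,"d":23,"wsm":35},{"a":9,"okk":64,"to":52},8],"zs":[{"n":16},{"lz":63,"p":21,"r":23,"yu":79},{"bk":10,"hnu":50,"nsz":98,"xhc":8},{"luk":65,"w":40},[95,98,66,38,39,43]]}
After op 4 (replace /zs/4/4 30): {"r":[{"c":8,"d":23,"wsm":35},{"a":9,"okk":64,"to":52},8],"zs":[{"n":16},{"lz":63,"p":21,"r":23,"yu":79},{"bk":10,"hnu":50,"nsz":98,"xhc":8},{"luk":65,"w":40},[95,98,66,38,30,43]]}
After op 5 (replace /zs/4 77): {"r":[{"c":8,"d":23,"wsm":35},{"a":9,"okk":64,"to":52},8],"zs":[{"n":16},{"lz":63,"p":21,"r":23,"yu":79},{"bk":10,"hnu":50,"nsz":98,"xhc":8},{"luk":65,"w":40},77]}
After op 6 (replace /zs/3/luk 72): {"r":[{"c":8,"d":23,"wsm":35},{"a":9,"okk":64,"to":52},8],"zs":[{"n":16},{"lz":63,"p":21,"r":23,"yu":79},{"bk":10,"hnu":50,"nsz":98,"xhc":8},{"luk":72,"w":40},77]}
After op 7 (add /r/0/tum 26): {"r":[{"c":8,"d":23,"tum":26,"wsm":35},{"a":9,"okk":64,"to":52},8],"zs":[{"n":16},{"lz":63,"p":21,"r":23,"yu":79},{"bk":10,"hnu":50,"nsz":98,"xhc":8},{"luk":72,"w":40},77]}
After op 8 (remove /zs/1/lz): {"r":[{"c":8,"d":23,"tum":26,"wsm":35},{"a":9,"okk":64,"to":52},8],"zs":[{"n":16},{"p":21,"r":23,"yu":79},{"bk":10,"hnu":50,"nsz":98,"xhc":8},{"luk":72,"w":40},77]}
After op 9 (add /r/1/b 14): {"r":[{"c":8,"d":23,"tum":26,"wsm":35},{"a":9,"b":14,"okk":64,"to":52},8],"zs":[{"n":16},{"p":21,"r":23,"yu":79},{"bk":10,"hnu":50,"nsz":98,"xhc":8},{"luk":72,"w":40},77]}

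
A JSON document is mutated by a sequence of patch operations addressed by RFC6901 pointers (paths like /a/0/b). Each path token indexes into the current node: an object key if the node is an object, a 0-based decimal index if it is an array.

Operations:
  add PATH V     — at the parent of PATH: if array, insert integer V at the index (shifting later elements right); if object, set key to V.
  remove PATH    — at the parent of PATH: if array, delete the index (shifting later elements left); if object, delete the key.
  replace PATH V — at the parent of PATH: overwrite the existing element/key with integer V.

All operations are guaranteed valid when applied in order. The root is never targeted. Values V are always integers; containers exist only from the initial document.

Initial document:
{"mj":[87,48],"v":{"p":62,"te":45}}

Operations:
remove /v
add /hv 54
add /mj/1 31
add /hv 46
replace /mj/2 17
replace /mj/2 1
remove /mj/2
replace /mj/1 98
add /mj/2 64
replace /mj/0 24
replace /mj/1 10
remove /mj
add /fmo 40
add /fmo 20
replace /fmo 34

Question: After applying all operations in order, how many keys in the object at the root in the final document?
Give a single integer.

Answer: 2

Derivation:
After op 1 (remove /v): {"mj":[87,48]}
After op 2 (add /hv 54): {"hv":54,"mj":[87,48]}
After op 3 (add /mj/1 31): {"hv":54,"mj":[87,31,48]}
After op 4 (add /hv 46): {"hv":46,"mj":[87,31,48]}
After op 5 (replace /mj/2 17): {"hv":46,"mj":[87,31,17]}
After op 6 (replace /mj/2 1): {"hv":46,"mj":[87,31,1]}
After op 7 (remove /mj/2): {"hv":46,"mj":[87,31]}
After op 8 (replace /mj/1 98): {"hv":46,"mj":[87,98]}
After op 9 (add /mj/2 64): {"hv":46,"mj":[87,98,64]}
After op 10 (replace /mj/0 24): {"hv":46,"mj":[24,98,64]}
After op 11 (replace /mj/1 10): {"hv":46,"mj":[24,10,64]}
After op 12 (remove /mj): {"hv":46}
After op 13 (add /fmo 40): {"fmo":40,"hv":46}
After op 14 (add /fmo 20): {"fmo":20,"hv":46}
After op 15 (replace /fmo 34): {"fmo":34,"hv":46}
Size at the root: 2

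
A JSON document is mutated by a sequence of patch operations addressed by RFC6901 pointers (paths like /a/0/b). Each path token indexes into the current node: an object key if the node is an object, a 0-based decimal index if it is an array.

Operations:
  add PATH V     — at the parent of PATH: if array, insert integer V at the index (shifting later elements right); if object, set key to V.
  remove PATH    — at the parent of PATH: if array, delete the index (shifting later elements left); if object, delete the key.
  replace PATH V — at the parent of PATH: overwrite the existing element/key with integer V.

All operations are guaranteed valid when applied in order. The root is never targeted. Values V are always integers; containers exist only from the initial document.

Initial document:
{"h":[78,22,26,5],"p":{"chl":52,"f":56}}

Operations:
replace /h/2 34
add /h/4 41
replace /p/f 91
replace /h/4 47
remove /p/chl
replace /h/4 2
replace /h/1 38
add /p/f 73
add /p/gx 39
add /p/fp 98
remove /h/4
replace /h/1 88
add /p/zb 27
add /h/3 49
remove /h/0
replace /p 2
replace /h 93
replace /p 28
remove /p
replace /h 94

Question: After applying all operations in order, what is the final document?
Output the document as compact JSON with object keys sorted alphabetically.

Answer: {"h":94}

Derivation:
After op 1 (replace /h/2 34): {"h":[78,22,34,5],"p":{"chl":52,"f":56}}
After op 2 (add /h/4 41): {"h":[78,22,34,5,41],"p":{"chl":52,"f":56}}
After op 3 (replace /p/f 91): {"h":[78,22,34,5,41],"p":{"chl":52,"f":91}}
After op 4 (replace /h/4 47): {"h":[78,22,34,5,47],"p":{"chl":52,"f":91}}
After op 5 (remove /p/chl): {"h":[78,22,34,5,47],"p":{"f":91}}
After op 6 (replace /h/4 2): {"h":[78,22,34,5,2],"p":{"f":91}}
After op 7 (replace /h/1 38): {"h":[78,38,34,5,2],"p":{"f":91}}
After op 8 (add /p/f 73): {"h":[78,38,34,5,2],"p":{"f":73}}
After op 9 (add /p/gx 39): {"h":[78,38,34,5,2],"p":{"f":73,"gx":39}}
After op 10 (add /p/fp 98): {"h":[78,38,34,5,2],"p":{"f":73,"fp":98,"gx":39}}
After op 11 (remove /h/4): {"h":[78,38,34,5],"p":{"f":73,"fp":98,"gx":39}}
After op 12 (replace /h/1 88): {"h":[78,88,34,5],"p":{"f":73,"fp":98,"gx":39}}
After op 13 (add /p/zb 27): {"h":[78,88,34,5],"p":{"f":73,"fp":98,"gx":39,"zb":27}}
After op 14 (add /h/3 49): {"h":[78,88,34,49,5],"p":{"f":73,"fp":98,"gx":39,"zb":27}}
After op 15 (remove /h/0): {"h":[88,34,49,5],"p":{"f":73,"fp":98,"gx":39,"zb":27}}
After op 16 (replace /p 2): {"h":[88,34,49,5],"p":2}
After op 17 (replace /h 93): {"h":93,"p":2}
After op 18 (replace /p 28): {"h":93,"p":28}
After op 19 (remove /p): {"h":93}
After op 20 (replace /h 94): {"h":94}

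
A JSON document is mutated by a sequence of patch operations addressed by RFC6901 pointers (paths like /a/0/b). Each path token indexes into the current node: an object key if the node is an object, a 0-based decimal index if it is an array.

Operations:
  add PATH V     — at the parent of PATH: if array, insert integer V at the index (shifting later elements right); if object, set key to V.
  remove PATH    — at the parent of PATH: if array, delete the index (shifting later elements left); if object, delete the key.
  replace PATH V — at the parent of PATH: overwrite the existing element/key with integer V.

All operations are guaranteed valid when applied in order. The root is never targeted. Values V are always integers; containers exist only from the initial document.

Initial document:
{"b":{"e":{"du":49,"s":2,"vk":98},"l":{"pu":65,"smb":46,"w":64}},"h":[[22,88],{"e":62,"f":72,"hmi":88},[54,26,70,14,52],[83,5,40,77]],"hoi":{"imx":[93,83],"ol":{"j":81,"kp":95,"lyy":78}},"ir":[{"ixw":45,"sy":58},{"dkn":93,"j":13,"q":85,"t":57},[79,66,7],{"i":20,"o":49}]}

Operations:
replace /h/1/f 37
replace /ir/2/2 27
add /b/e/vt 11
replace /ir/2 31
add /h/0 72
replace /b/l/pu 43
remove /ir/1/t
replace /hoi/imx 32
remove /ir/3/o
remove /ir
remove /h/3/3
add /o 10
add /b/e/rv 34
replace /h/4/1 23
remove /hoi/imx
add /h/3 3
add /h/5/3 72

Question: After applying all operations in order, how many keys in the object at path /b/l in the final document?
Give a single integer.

Answer: 3

Derivation:
After op 1 (replace /h/1/f 37): {"b":{"e":{"du":49,"s":2,"vk":98},"l":{"pu":65,"smb":46,"w":64}},"h":[[22,88],{"e":62,"f":37,"hmi":88},[54,26,70,14,52],[83,5,40,77]],"hoi":{"imx":[93,83],"ol":{"j":81,"kp":95,"lyy":78}},"ir":[{"ixw":45,"sy":58},{"dkn":93,"j":13,"q":85,"t":57},[79,66,7],{"i":20,"o":49}]}
After op 2 (replace /ir/2/2 27): {"b":{"e":{"du":49,"s":2,"vk":98},"l":{"pu":65,"smb":46,"w":64}},"h":[[22,88],{"e":62,"f":37,"hmi":88},[54,26,70,14,52],[83,5,40,77]],"hoi":{"imx":[93,83],"ol":{"j":81,"kp":95,"lyy":78}},"ir":[{"ixw":45,"sy":58},{"dkn":93,"j":13,"q":85,"t":57},[79,66,27],{"i":20,"o":49}]}
After op 3 (add /b/e/vt 11): {"b":{"e":{"du":49,"s":2,"vk":98,"vt":11},"l":{"pu":65,"smb":46,"w":64}},"h":[[22,88],{"e":62,"f":37,"hmi":88},[54,26,70,14,52],[83,5,40,77]],"hoi":{"imx":[93,83],"ol":{"j":81,"kp":95,"lyy":78}},"ir":[{"ixw":45,"sy":58},{"dkn":93,"j":13,"q":85,"t":57},[79,66,27],{"i":20,"o":49}]}
After op 4 (replace /ir/2 31): {"b":{"e":{"du":49,"s":2,"vk":98,"vt":11},"l":{"pu":65,"smb":46,"w":64}},"h":[[22,88],{"e":62,"f":37,"hmi":88},[54,26,70,14,52],[83,5,40,77]],"hoi":{"imx":[93,83],"ol":{"j":81,"kp":95,"lyy":78}},"ir":[{"ixw":45,"sy":58},{"dkn":93,"j":13,"q":85,"t":57},31,{"i":20,"o":49}]}
After op 5 (add /h/0 72): {"b":{"e":{"du":49,"s":2,"vk":98,"vt":11},"l":{"pu":65,"smb":46,"w":64}},"h":[72,[22,88],{"e":62,"f":37,"hmi":88},[54,26,70,14,52],[83,5,40,77]],"hoi":{"imx":[93,83],"ol":{"j":81,"kp":95,"lyy":78}},"ir":[{"ixw":45,"sy":58},{"dkn":93,"j":13,"q":85,"t":57},31,{"i":20,"o":49}]}
After op 6 (replace /b/l/pu 43): {"b":{"e":{"du":49,"s":2,"vk":98,"vt":11},"l":{"pu":43,"smb":46,"w":64}},"h":[72,[22,88],{"e":62,"f":37,"hmi":88},[54,26,70,14,52],[83,5,40,77]],"hoi":{"imx":[93,83],"ol":{"j":81,"kp":95,"lyy":78}},"ir":[{"ixw":45,"sy":58},{"dkn":93,"j":13,"q":85,"t":57},31,{"i":20,"o":49}]}
After op 7 (remove /ir/1/t): {"b":{"e":{"du":49,"s":2,"vk":98,"vt":11},"l":{"pu":43,"smb":46,"w":64}},"h":[72,[22,88],{"e":62,"f":37,"hmi":88},[54,26,70,14,52],[83,5,40,77]],"hoi":{"imx":[93,83],"ol":{"j":81,"kp":95,"lyy":78}},"ir":[{"ixw":45,"sy":58},{"dkn":93,"j":13,"q":85},31,{"i":20,"o":49}]}
After op 8 (replace /hoi/imx 32): {"b":{"e":{"du":49,"s":2,"vk":98,"vt":11},"l":{"pu":43,"smb":46,"w":64}},"h":[72,[22,88],{"e":62,"f":37,"hmi":88},[54,26,70,14,52],[83,5,40,77]],"hoi":{"imx":32,"ol":{"j":81,"kp":95,"lyy":78}},"ir":[{"ixw":45,"sy":58},{"dkn":93,"j":13,"q":85},31,{"i":20,"o":49}]}
After op 9 (remove /ir/3/o): {"b":{"e":{"du":49,"s":2,"vk":98,"vt":11},"l":{"pu":43,"smb":46,"w":64}},"h":[72,[22,88],{"e":62,"f":37,"hmi":88},[54,26,70,14,52],[83,5,40,77]],"hoi":{"imx":32,"ol":{"j":81,"kp":95,"lyy":78}},"ir":[{"ixw":45,"sy":58},{"dkn":93,"j":13,"q":85},31,{"i":20}]}
After op 10 (remove /ir): {"b":{"e":{"du":49,"s":2,"vk":98,"vt":11},"l":{"pu":43,"smb":46,"w":64}},"h":[72,[22,88],{"e":62,"f":37,"hmi":88},[54,26,70,14,52],[83,5,40,77]],"hoi":{"imx":32,"ol":{"j":81,"kp":95,"lyy":78}}}
After op 11 (remove /h/3/3): {"b":{"e":{"du":49,"s":2,"vk":98,"vt":11},"l":{"pu":43,"smb":46,"w":64}},"h":[72,[22,88],{"e":62,"f":37,"hmi":88},[54,26,70,52],[83,5,40,77]],"hoi":{"imx":32,"ol":{"j":81,"kp":95,"lyy":78}}}
After op 12 (add /o 10): {"b":{"e":{"du":49,"s":2,"vk":98,"vt":11},"l":{"pu":43,"smb":46,"w":64}},"h":[72,[22,88],{"e":62,"f":37,"hmi":88},[54,26,70,52],[83,5,40,77]],"hoi":{"imx":32,"ol":{"j":81,"kp":95,"lyy":78}},"o":10}
After op 13 (add /b/e/rv 34): {"b":{"e":{"du":49,"rv":34,"s":2,"vk":98,"vt":11},"l":{"pu":43,"smb":46,"w":64}},"h":[72,[22,88],{"e":62,"f":37,"hmi":88},[54,26,70,52],[83,5,40,77]],"hoi":{"imx":32,"ol":{"j":81,"kp":95,"lyy":78}},"o":10}
After op 14 (replace /h/4/1 23): {"b":{"e":{"du":49,"rv":34,"s":2,"vk":98,"vt":11},"l":{"pu":43,"smb":46,"w":64}},"h":[72,[22,88],{"e":62,"f":37,"hmi":88},[54,26,70,52],[83,23,40,77]],"hoi":{"imx":32,"ol":{"j":81,"kp":95,"lyy":78}},"o":10}
After op 15 (remove /hoi/imx): {"b":{"e":{"du":49,"rv":34,"s":2,"vk":98,"vt":11},"l":{"pu":43,"smb":46,"w":64}},"h":[72,[22,88],{"e":62,"f":37,"hmi":88},[54,26,70,52],[83,23,40,77]],"hoi":{"ol":{"j":81,"kp":95,"lyy":78}},"o":10}
After op 16 (add /h/3 3): {"b":{"e":{"du":49,"rv":34,"s":2,"vk":98,"vt":11},"l":{"pu":43,"smb":46,"w":64}},"h":[72,[22,88],{"e":62,"f":37,"hmi":88},3,[54,26,70,52],[83,23,40,77]],"hoi":{"ol":{"j":81,"kp":95,"lyy":78}},"o":10}
After op 17 (add /h/5/3 72): {"b":{"e":{"du":49,"rv":34,"s":2,"vk":98,"vt":11},"l":{"pu":43,"smb":46,"w":64}},"h":[72,[22,88],{"e":62,"f":37,"hmi":88},3,[54,26,70,52],[83,23,40,72,77]],"hoi":{"ol":{"j":81,"kp":95,"lyy":78}},"o":10}
Size at path /b/l: 3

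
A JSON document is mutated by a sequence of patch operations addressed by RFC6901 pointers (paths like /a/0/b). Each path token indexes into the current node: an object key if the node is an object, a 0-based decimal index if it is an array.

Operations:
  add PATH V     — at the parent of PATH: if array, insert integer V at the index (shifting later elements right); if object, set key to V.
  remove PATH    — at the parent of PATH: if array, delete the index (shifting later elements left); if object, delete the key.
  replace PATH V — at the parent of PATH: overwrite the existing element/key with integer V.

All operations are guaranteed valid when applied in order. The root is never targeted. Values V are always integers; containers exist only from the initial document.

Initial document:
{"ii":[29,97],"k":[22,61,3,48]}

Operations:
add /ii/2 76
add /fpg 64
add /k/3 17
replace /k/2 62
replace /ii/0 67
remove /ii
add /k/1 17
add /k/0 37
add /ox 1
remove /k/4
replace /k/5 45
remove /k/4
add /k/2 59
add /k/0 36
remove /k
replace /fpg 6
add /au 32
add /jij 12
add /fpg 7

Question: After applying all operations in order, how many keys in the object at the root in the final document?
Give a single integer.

Answer: 4

Derivation:
After op 1 (add /ii/2 76): {"ii":[29,97,76],"k":[22,61,3,48]}
After op 2 (add /fpg 64): {"fpg":64,"ii":[29,97,76],"k":[22,61,3,48]}
After op 3 (add /k/3 17): {"fpg":64,"ii":[29,97,76],"k":[22,61,3,17,48]}
After op 4 (replace /k/2 62): {"fpg":64,"ii":[29,97,76],"k":[22,61,62,17,48]}
After op 5 (replace /ii/0 67): {"fpg":64,"ii":[67,97,76],"k":[22,61,62,17,48]}
After op 6 (remove /ii): {"fpg":64,"k":[22,61,62,17,48]}
After op 7 (add /k/1 17): {"fpg":64,"k":[22,17,61,62,17,48]}
After op 8 (add /k/0 37): {"fpg":64,"k":[37,22,17,61,62,17,48]}
After op 9 (add /ox 1): {"fpg":64,"k":[37,22,17,61,62,17,48],"ox":1}
After op 10 (remove /k/4): {"fpg":64,"k":[37,22,17,61,17,48],"ox":1}
After op 11 (replace /k/5 45): {"fpg":64,"k":[37,22,17,61,17,45],"ox":1}
After op 12 (remove /k/4): {"fpg":64,"k":[37,22,17,61,45],"ox":1}
After op 13 (add /k/2 59): {"fpg":64,"k":[37,22,59,17,61,45],"ox":1}
After op 14 (add /k/0 36): {"fpg":64,"k":[36,37,22,59,17,61,45],"ox":1}
After op 15 (remove /k): {"fpg":64,"ox":1}
After op 16 (replace /fpg 6): {"fpg":6,"ox":1}
After op 17 (add /au 32): {"au":32,"fpg":6,"ox":1}
After op 18 (add /jij 12): {"au":32,"fpg":6,"jij":12,"ox":1}
After op 19 (add /fpg 7): {"au":32,"fpg":7,"jij":12,"ox":1}
Size at the root: 4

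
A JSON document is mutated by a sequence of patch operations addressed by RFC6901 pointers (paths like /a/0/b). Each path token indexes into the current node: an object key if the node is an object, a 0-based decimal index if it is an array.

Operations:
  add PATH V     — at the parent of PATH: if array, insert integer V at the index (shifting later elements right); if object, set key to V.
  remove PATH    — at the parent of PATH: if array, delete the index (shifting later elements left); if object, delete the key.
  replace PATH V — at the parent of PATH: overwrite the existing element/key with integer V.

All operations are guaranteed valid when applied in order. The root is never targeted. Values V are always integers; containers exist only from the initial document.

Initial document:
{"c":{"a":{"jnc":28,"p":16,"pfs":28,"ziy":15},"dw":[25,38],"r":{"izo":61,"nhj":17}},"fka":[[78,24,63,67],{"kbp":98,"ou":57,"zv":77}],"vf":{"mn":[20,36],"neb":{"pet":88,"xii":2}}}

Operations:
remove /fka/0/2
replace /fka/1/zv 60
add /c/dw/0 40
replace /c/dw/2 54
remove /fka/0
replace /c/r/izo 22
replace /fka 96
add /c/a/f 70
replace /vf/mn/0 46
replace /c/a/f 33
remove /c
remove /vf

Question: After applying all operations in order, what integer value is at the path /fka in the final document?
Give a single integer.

After op 1 (remove /fka/0/2): {"c":{"a":{"jnc":28,"p":16,"pfs":28,"ziy":15},"dw":[25,38],"r":{"izo":61,"nhj":17}},"fka":[[78,24,67],{"kbp":98,"ou":57,"zv":77}],"vf":{"mn":[20,36],"neb":{"pet":88,"xii":2}}}
After op 2 (replace /fka/1/zv 60): {"c":{"a":{"jnc":28,"p":16,"pfs":28,"ziy":15},"dw":[25,38],"r":{"izo":61,"nhj":17}},"fka":[[78,24,67],{"kbp":98,"ou":57,"zv":60}],"vf":{"mn":[20,36],"neb":{"pet":88,"xii":2}}}
After op 3 (add /c/dw/0 40): {"c":{"a":{"jnc":28,"p":16,"pfs":28,"ziy":15},"dw":[40,25,38],"r":{"izo":61,"nhj":17}},"fka":[[78,24,67],{"kbp":98,"ou":57,"zv":60}],"vf":{"mn":[20,36],"neb":{"pet":88,"xii":2}}}
After op 4 (replace /c/dw/2 54): {"c":{"a":{"jnc":28,"p":16,"pfs":28,"ziy":15},"dw":[40,25,54],"r":{"izo":61,"nhj":17}},"fka":[[78,24,67],{"kbp":98,"ou":57,"zv":60}],"vf":{"mn":[20,36],"neb":{"pet":88,"xii":2}}}
After op 5 (remove /fka/0): {"c":{"a":{"jnc":28,"p":16,"pfs":28,"ziy":15},"dw":[40,25,54],"r":{"izo":61,"nhj":17}},"fka":[{"kbp":98,"ou":57,"zv":60}],"vf":{"mn":[20,36],"neb":{"pet":88,"xii":2}}}
After op 6 (replace /c/r/izo 22): {"c":{"a":{"jnc":28,"p":16,"pfs":28,"ziy":15},"dw":[40,25,54],"r":{"izo":22,"nhj":17}},"fka":[{"kbp":98,"ou":57,"zv":60}],"vf":{"mn":[20,36],"neb":{"pet":88,"xii":2}}}
After op 7 (replace /fka 96): {"c":{"a":{"jnc":28,"p":16,"pfs":28,"ziy":15},"dw":[40,25,54],"r":{"izo":22,"nhj":17}},"fka":96,"vf":{"mn":[20,36],"neb":{"pet":88,"xii":2}}}
After op 8 (add /c/a/f 70): {"c":{"a":{"f":70,"jnc":28,"p":16,"pfs":28,"ziy":15},"dw":[40,25,54],"r":{"izo":22,"nhj":17}},"fka":96,"vf":{"mn":[20,36],"neb":{"pet":88,"xii":2}}}
After op 9 (replace /vf/mn/0 46): {"c":{"a":{"f":70,"jnc":28,"p":16,"pfs":28,"ziy":15},"dw":[40,25,54],"r":{"izo":22,"nhj":17}},"fka":96,"vf":{"mn":[46,36],"neb":{"pet":88,"xii":2}}}
After op 10 (replace /c/a/f 33): {"c":{"a":{"f":33,"jnc":28,"p":16,"pfs":28,"ziy":15},"dw":[40,25,54],"r":{"izo":22,"nhj":17}},"fka":96,"vf":{"mn":[46,36],"neb":{"pet":88,"xii":2}}}
After op 11 (remove /c): {"fka":96,"vf":{"mn":[46,36],"neb":{"pet":88,"xii":2}}}
After op 12 (remove /vf): {"fka":96}
Value at /fka: 96

Answer: 96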